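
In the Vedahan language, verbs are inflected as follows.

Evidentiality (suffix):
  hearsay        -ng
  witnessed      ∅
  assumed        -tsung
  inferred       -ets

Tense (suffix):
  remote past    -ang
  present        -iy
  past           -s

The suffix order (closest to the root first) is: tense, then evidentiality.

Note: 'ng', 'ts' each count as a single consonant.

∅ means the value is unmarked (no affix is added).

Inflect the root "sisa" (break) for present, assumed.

sisaiytsung

Attach tense present -iy → sisaiy.
Attach evidentiality assumed -tsung → sisaiytsung.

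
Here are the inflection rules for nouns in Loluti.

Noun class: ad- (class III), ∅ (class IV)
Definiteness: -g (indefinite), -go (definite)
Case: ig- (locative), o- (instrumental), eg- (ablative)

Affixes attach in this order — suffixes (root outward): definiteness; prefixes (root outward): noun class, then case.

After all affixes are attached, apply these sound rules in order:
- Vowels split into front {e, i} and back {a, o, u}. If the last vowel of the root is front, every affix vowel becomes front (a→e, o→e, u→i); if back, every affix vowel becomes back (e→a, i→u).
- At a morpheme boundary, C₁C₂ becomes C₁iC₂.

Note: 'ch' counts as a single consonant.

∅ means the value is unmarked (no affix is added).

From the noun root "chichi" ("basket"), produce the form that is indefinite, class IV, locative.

igichichig

Attach definiteness indefinite -g → chichig.
noun class = class IV: zero marking, form stays chichig.
Attach case locative ig- → igchichig.
Vowel harmony: no change.
Apply epenthesis: igchichig → igichichig.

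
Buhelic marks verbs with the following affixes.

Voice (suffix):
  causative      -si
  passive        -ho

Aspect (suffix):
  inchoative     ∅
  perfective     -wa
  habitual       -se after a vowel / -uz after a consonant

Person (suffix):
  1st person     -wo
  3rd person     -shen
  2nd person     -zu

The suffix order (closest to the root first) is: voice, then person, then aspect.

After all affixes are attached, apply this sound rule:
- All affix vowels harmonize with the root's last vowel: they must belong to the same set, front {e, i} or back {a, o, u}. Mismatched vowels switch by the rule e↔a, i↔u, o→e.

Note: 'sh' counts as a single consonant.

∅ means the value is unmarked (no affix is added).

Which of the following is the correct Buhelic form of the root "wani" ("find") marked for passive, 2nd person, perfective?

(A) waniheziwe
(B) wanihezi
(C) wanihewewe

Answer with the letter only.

A

Attach voice passive -ho → waniho.
Attach person 2nd person -zu → wanihozu.
Attach aspect perfective -wa → wanihozuwa.
Apply vowel harmony: wanihozuwa → waniheziwe.
So the correct form is waniheziwe, option (A).
(B) wanihezi is wrong: it uses inchoative instead of perfective for aspect.
(C) wanihewewe is wrong: it uses 1st person instead of 2nd person for person.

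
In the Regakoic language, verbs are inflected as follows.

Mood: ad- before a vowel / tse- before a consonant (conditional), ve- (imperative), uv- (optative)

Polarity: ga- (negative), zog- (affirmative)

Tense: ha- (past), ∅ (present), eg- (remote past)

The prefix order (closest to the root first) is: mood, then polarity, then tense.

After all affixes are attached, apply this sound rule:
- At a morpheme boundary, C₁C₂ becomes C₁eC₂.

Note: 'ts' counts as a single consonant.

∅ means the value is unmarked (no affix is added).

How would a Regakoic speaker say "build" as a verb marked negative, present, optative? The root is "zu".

gauvezu

Attach mood optative uv- → uvzu.
Attach polarity negative ga- → gauvzu.
tense = present: zero marking, form stays gauvzu.
Apply epenthesis: gauvzu → gauvezu.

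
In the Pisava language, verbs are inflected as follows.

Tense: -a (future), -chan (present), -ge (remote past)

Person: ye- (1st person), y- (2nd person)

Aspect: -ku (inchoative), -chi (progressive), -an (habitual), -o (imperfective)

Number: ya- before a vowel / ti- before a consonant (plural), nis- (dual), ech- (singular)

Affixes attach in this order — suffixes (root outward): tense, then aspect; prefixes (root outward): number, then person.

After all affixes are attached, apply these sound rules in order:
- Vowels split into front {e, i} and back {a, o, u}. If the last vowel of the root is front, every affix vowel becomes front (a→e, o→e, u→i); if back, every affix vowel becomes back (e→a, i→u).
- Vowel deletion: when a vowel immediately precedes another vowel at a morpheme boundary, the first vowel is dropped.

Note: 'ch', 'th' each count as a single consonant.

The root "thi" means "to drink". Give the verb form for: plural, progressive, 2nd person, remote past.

ytithigechi

Attach number plural ti- (before consonant 'th') → tithi.
Attach person 2nd person y- → ytithi.
Attach tense remote past -ge → ytithige.
Attach aspect progressive -chi → ytithigechi.
Vowel harmony: no change.
Vowel deletion: no change.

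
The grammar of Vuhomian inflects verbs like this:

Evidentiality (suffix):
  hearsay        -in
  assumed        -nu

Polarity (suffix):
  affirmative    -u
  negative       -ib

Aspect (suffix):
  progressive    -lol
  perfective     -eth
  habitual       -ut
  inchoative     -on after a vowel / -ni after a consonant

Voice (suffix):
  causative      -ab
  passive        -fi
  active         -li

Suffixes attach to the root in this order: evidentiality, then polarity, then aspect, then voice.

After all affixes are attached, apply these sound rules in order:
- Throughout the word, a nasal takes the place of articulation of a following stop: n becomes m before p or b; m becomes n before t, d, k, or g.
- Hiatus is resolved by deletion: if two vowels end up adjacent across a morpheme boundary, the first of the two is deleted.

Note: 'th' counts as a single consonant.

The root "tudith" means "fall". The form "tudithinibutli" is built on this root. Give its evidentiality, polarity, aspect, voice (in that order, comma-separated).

hearsay, negative, habitual, active

Segment: tudith-in-ib-ut-li.
evidentiality: -in → hearsay.
polarity: -ib → negative.
aspect: -ut → habitual.
voice: -li → active.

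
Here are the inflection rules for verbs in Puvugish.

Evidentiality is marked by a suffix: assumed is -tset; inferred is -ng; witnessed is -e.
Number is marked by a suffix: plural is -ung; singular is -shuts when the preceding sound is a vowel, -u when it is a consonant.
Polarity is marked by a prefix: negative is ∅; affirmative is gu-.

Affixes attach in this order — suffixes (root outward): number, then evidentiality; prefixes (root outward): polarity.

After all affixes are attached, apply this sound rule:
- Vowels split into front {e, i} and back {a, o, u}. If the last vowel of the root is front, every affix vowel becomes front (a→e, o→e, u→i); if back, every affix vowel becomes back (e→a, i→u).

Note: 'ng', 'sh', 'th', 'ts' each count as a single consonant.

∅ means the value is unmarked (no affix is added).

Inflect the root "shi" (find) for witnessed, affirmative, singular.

Attach polarity affirmative gu- → gushi.
Attach number singular -shuts (after vowel 'i') → gushishuts.
Attach evidentiality witnessed -e → gushishutse.
Apply vowel harmony: gushishutse → gishishitse.

gishishitse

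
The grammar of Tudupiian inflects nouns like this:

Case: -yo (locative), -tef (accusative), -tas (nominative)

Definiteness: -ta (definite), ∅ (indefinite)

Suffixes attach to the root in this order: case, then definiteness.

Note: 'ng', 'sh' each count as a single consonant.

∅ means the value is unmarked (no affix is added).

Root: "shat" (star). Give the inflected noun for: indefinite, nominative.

Attach case nominative -tas → shattas.
definiteness = indefinite: zero marking, form stays shattas.

shattas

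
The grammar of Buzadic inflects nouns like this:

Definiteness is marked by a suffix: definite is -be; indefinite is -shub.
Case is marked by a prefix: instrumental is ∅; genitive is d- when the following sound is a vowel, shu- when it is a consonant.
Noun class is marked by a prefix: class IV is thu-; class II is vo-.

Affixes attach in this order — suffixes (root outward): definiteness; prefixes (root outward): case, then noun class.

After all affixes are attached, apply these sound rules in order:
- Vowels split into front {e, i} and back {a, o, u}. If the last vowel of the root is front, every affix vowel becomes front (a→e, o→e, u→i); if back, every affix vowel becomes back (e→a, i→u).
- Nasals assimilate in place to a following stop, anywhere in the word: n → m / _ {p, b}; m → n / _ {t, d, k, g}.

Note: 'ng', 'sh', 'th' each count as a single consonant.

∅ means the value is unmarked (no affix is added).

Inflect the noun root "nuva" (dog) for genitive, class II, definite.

voshunuvaba

Attach case genitive shu- (before consonant 'n') → shunuva.
Attach noun class class II vo- → voshunuva.
Attach definiteness definite -be → voshunuvabe.
Apply vowel harmony: voshunuvabe → voshunuvaba.
Nasal assimilation: no change.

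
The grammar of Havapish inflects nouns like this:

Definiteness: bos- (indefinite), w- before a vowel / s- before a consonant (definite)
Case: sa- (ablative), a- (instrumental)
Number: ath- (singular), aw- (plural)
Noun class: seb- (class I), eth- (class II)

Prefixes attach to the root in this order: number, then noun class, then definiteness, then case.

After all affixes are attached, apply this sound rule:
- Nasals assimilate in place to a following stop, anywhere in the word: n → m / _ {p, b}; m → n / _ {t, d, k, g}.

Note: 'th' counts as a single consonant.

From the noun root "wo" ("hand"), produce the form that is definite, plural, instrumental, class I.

assebawwo

Attach number plural aw- → awwo.
Attach noun class class I seb- → sebawwo.
Attach definiteness definite s- (before consonant 's') → ssebawwo.
Attach case instrumental a- → assebawwo.
Nasal assimilation: no change.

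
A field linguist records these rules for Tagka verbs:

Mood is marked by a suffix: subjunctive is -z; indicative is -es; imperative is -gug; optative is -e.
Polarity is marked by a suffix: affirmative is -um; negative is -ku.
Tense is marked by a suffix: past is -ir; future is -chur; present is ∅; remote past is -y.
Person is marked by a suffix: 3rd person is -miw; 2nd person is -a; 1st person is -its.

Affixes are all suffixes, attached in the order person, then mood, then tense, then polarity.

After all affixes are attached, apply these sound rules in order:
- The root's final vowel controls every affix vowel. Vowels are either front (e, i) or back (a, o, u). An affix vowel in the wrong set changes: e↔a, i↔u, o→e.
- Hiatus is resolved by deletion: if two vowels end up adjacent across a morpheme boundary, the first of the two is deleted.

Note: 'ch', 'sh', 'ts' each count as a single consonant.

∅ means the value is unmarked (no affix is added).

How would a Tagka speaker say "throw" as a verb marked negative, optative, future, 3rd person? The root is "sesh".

seshmiwechirki

Attach person 3rd person -miw → seshmiw.
Attach mood optative -e → seshmiwe.
Attach tense future -chur → seshmiwechur.
Attach polarity negative -ku → seshmiwechurku.
Apply vowel harmony: seshmiwechurku → seshmiwechirki.
Vowel deletion: no change.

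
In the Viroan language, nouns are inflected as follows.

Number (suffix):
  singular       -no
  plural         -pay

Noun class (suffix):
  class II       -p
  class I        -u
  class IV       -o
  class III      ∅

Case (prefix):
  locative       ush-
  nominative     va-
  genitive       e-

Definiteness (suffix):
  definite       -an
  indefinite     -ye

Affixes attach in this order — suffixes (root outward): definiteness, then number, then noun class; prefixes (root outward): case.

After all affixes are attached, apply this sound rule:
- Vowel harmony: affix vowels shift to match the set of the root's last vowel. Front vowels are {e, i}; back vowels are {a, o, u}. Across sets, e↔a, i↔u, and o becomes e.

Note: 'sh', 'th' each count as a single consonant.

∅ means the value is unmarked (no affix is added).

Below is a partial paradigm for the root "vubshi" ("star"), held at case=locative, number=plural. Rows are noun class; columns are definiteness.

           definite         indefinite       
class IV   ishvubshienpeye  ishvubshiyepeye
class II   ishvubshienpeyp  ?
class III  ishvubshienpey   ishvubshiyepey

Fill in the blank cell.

ishvubshiyepeyp

Attach case locative ush- → ushvubshi.
Attach definiteness indefinite -ye → ushvubshiye.
Attach number plural -pay → ushvubshiyepay.
Attach noun class class II -p → ushvubshiyepayp.
Apply vowel harmony: ushvubshiyepayp → ishvubshiyepeyp.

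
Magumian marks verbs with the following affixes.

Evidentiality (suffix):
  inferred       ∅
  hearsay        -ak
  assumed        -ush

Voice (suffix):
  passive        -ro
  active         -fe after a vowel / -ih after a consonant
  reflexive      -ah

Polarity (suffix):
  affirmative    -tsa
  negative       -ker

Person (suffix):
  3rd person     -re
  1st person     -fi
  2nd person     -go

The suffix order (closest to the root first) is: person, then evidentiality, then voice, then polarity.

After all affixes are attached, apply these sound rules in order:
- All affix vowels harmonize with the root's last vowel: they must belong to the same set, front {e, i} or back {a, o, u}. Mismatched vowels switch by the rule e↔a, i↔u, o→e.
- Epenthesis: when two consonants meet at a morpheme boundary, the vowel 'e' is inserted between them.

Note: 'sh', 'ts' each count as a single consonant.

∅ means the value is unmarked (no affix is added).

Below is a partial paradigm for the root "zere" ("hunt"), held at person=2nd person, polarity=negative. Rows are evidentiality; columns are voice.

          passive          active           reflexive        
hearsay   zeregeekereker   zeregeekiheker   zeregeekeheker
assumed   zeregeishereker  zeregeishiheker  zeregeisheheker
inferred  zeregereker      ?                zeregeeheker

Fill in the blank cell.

zeregefeker

Attach person 2nd person -go → zerego.
evidentiality = inferred: zero marking, form stays zerego.
Attach voice active -fe (after vowel 'o') → zeregofe.
Attach polarity negative -ker → zeregofeker.
Apply vowel harmony: zeregofeker → zeregefeker.
Epenthesis: no change.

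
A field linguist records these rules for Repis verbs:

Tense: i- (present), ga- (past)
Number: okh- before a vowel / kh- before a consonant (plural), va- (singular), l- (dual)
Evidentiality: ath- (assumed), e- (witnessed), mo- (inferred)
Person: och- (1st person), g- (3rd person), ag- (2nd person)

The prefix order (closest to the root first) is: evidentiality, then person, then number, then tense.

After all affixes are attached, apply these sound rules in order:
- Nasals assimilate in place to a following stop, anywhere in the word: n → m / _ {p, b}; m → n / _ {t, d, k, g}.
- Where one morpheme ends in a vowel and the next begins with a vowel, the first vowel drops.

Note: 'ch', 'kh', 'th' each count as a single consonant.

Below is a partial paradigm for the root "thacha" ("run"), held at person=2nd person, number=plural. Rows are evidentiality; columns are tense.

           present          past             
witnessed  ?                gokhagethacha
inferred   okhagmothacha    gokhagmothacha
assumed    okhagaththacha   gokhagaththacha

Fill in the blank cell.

okhagethacha

Attach evidentiality witnessed e- → ethacha.
Attach person 2nd person ag- → agethacha.
Attach number plural okh- (before vowel 'a') → okhagethacha.
Attach tense present i- → iokhagethacha.
Nasal assimilation: no change.
Apply vowel deletion: iokhagethacha → okhagethacha.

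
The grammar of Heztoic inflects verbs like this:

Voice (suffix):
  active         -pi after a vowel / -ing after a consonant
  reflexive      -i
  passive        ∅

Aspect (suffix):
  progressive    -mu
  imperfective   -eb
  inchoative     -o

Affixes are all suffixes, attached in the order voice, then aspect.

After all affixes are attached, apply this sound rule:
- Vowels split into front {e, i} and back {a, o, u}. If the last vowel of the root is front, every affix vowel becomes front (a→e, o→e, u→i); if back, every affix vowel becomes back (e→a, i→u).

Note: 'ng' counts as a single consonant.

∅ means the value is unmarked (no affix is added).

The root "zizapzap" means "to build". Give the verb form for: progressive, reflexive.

zizapzapumu

Attach voice reflexive -i → zizapzapi.
Attach aspect progressive -mu → zizapzapimu.
Apply vowel harmony: zizapzapimu → zizapzapumu.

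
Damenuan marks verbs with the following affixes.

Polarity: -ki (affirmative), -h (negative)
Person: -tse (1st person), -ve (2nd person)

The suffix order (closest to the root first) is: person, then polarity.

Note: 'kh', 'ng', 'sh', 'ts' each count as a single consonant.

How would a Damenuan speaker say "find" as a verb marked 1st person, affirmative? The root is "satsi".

satsitseki

Attach person 1st person -tse → satsitse.
Attach polarity affirmative -ki → satsitseki.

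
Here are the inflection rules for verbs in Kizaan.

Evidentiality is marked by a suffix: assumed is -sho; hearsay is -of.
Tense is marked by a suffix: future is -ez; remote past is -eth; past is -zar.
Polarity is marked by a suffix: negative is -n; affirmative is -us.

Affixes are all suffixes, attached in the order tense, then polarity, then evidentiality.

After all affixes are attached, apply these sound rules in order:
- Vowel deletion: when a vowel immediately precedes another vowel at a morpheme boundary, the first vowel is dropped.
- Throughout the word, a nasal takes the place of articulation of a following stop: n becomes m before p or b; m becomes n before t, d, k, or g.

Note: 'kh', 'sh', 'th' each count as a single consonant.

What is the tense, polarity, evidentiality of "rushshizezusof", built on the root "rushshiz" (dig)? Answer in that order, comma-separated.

future, affirmative, hearsay

Segment: rushshiz-ez-us-of.
tense: -ez → future.
polarity: -us → affirmative.
evidentiality: -of → hearsay.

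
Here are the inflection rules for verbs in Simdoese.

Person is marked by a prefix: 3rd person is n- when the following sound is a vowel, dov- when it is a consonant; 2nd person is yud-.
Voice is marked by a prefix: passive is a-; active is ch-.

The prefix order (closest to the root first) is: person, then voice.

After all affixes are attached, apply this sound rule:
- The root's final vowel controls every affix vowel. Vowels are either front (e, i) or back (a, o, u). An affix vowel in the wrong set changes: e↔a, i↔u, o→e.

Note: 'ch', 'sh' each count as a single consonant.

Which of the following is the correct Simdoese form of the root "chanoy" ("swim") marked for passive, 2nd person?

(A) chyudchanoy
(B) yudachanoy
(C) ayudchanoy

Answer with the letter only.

C

Attach person 2nd person yud- → yudchanoy.
Attach voice passive a- → ayudchanoy.
Vowel harmony: no change.
So the correct form is ayudchanoy, option (C).
(A) chyudchanoy is wrong: it uses active instead of passive for voice.
(B) yudachanoy is wrong: it has the affixes in the wrong order.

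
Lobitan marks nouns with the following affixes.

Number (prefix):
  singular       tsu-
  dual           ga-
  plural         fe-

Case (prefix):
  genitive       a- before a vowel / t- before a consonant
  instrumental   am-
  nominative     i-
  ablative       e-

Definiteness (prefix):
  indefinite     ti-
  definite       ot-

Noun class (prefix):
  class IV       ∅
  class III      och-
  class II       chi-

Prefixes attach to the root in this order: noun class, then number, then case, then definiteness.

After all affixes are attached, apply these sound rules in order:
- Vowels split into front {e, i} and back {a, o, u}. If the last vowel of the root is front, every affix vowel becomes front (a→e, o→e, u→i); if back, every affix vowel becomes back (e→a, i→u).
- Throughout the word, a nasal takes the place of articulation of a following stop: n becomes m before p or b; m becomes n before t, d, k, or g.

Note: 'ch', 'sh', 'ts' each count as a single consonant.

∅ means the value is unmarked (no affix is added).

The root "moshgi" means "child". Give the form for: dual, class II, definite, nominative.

etigechimoshgi

Attach noun class class II chi- → chimoshgi.
Attach number dual ga- → gachimoshgi.
Attach case nominative i- → igachimoshgi.
Attach definiteness definite ot- → otigachimoshgi.
Apply vowel harmony: otigachimoshgi → etigechimoshgi.
Nasal assimilation: no change.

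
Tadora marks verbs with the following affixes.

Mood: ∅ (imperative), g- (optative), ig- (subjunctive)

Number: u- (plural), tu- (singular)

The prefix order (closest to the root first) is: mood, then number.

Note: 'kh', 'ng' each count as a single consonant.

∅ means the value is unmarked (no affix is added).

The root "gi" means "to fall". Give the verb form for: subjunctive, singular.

Attach mood subjunctive ig- → iggi.
Attach number singular tu- → tuiggi.

tuiggi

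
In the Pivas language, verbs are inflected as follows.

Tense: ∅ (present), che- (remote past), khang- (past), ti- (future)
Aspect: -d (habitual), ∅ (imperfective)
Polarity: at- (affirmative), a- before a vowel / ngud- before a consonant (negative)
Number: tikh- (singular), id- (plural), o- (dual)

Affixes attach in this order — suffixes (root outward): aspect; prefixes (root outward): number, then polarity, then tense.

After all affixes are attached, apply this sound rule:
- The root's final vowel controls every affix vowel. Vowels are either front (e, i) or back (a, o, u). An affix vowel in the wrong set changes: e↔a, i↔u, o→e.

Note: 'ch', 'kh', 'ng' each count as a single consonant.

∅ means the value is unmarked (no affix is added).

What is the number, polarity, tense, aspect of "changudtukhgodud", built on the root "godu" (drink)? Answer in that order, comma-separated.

Segment: che-ngud-tikh-godu-d.
number: tikh- → singular.
polarity: a/ngud- → negative.
tense: che- → remote past.
aspect: -d → habitual.

singular, negative, remote past, habitual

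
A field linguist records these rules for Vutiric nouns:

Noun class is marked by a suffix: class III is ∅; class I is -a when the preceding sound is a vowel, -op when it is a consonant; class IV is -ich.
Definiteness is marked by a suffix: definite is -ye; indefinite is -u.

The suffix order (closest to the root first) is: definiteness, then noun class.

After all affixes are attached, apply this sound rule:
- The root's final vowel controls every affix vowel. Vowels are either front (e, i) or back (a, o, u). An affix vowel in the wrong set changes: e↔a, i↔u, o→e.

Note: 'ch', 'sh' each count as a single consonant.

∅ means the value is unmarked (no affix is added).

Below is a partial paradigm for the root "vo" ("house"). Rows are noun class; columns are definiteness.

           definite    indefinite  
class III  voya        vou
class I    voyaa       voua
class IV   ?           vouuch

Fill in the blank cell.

Attach definiteness definite -ye → voye.
Attach noun class class IV -ich → voyeich.
Apply vowel harmony: voyeich → voyauch.

voyauch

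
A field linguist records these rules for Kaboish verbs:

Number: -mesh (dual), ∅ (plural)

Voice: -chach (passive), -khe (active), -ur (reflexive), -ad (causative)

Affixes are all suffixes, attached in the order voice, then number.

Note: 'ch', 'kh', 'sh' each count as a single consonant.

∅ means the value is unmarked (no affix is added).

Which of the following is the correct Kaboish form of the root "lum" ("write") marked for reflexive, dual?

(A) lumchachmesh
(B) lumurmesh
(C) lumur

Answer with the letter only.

B

Attach voice reflexive -ur → lumur.
Attach number dual -mesh → lumurmesh.
So the correct form is lumurmesh, option (B).
(A) lumchachmesh is wrong: it uses passive instead of reflexive for voice.
(C) lumur is wrong: it uses plural instead of dual for number.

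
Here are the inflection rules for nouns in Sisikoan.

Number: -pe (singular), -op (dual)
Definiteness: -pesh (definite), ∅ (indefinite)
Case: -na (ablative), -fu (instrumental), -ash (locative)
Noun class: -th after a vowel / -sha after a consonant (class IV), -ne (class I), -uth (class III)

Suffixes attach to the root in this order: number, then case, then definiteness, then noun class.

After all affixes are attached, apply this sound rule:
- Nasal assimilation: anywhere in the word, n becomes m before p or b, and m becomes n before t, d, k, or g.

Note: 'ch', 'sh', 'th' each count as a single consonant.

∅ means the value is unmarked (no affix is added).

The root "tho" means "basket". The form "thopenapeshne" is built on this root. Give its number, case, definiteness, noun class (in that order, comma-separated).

singular, ablative, definite, class I

Segment: tho-pe-na-pesh-ne.
number: -pe → singular.
case: -na → ablative.
definiteness: -pesh → definite.
noun class: -ne → class I.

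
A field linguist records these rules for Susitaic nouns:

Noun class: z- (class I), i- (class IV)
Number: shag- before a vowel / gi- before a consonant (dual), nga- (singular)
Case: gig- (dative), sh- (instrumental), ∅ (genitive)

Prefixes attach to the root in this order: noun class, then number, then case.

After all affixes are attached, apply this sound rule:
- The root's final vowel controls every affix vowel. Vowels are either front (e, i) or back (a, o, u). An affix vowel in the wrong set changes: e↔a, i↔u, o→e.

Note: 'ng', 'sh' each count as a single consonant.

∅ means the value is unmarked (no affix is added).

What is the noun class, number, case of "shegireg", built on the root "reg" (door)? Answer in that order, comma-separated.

class IV, dual, genitive

Segment: shag-i-reg.
noun class: i- → class IV.
number: shag/gi- → dual.
case: ∅ → genitive.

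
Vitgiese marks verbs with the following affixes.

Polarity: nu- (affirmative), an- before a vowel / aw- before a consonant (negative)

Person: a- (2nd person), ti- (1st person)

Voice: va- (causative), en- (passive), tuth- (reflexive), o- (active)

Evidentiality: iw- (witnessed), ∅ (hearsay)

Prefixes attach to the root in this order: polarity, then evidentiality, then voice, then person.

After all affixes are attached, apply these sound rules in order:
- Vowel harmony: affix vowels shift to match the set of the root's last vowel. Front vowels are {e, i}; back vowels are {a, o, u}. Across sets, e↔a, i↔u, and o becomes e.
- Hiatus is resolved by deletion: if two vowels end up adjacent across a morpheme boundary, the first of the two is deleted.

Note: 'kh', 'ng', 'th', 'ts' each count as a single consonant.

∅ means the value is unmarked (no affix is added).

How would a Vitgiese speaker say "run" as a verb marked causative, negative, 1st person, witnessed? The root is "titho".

Attach polarity negative aw- (before consonant 't') → awtitho.
Attach evidentiality witnessed iw- → iwawtitho.
Attach voice causative va- → vaiwawtitho.
Attach person 1st person ti- → tivaiwawtitho.
Apply vowel harmony: tivaiwawtitho → tuvauwawtitho.
Apply vowel deletion: tuvauwawtitho → tuvuwawtitho.

tuvuwawtitho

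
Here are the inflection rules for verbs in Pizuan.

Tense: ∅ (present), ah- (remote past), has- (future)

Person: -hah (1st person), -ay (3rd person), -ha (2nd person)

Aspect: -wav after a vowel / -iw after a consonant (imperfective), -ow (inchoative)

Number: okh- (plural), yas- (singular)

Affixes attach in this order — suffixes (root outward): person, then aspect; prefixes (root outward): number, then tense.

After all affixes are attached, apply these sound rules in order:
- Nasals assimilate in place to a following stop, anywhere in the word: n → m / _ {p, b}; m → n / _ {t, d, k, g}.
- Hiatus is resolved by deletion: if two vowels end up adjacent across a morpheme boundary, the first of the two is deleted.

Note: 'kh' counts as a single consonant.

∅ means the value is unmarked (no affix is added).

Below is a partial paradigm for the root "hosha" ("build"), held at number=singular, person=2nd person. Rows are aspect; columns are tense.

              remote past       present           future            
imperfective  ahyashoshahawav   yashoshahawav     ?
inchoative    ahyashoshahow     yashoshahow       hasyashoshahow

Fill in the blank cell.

hasyashoshahawav

Attach number singular yas- → yashosha.
Attach person 2nd person -ha → yashoshaha.
Attach tense future has- → hasyashoshaha.
Attach aspect imperfective -wav (after vowel 'a') → hasyashoshahawav.
Nasal assimilation: no change.
Vowel deletion: no change.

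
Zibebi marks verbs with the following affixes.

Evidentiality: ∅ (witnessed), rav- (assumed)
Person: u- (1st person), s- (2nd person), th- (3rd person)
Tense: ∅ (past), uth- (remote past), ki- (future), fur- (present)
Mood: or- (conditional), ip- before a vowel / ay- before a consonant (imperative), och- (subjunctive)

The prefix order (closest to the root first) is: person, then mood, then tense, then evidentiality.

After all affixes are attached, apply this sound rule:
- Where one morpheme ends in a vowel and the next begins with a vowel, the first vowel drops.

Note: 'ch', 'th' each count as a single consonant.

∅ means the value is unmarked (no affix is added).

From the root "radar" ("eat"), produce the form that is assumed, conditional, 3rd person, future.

ravkorthradar

Attach person 3rd person th- → thradar.
Attach mood conditional or- → orthradar.
Attach tense future ki- → kiorthradar.
Attach evidentiality assumed rav- → ravkiorthradar.
Apply vowel deletion: ravkiorthradar → ravkorthradar.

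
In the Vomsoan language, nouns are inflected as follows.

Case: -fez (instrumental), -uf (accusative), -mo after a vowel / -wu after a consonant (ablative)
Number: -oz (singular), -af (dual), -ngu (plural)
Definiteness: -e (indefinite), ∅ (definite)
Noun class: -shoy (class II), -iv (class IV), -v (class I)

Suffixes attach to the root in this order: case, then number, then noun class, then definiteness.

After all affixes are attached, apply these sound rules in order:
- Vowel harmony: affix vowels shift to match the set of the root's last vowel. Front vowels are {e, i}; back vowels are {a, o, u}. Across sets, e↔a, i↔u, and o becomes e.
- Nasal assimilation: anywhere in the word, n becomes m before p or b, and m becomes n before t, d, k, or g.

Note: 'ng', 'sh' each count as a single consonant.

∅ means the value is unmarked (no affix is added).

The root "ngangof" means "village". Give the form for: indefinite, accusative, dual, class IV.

Attach case accusative -uf → ngangofuf.
Attach number dual -af → ngangofufaf.
Attach noun class class IV -iv → ngangofufafiv.
Attach definiteness indefinite -e → ngangofufafive.
Apply vowel harmony: ngangofufafive → ngangofufafuva.
Nasal assimilation: no change.

ngangofufafuva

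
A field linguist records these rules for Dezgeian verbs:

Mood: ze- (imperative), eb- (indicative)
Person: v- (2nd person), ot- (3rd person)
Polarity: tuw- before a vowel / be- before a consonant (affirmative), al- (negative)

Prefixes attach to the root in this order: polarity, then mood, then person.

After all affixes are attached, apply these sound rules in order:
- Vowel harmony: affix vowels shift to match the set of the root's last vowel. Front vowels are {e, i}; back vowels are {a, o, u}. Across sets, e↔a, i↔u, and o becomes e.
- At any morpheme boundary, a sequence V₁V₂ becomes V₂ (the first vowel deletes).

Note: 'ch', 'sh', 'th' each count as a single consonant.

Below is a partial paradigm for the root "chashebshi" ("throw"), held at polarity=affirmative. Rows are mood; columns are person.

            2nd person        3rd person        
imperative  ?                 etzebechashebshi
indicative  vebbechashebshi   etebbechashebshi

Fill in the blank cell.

Attach polarity affirmative be- (before consonant 'ch') → bechashebshi.
Attach mood imperative ze- → zebechashebshi.
Attach person 2nd person v- → vzebechashebshi.
Vowel harmony: no change.
Vowel deletion: no change.

vzebechashebshi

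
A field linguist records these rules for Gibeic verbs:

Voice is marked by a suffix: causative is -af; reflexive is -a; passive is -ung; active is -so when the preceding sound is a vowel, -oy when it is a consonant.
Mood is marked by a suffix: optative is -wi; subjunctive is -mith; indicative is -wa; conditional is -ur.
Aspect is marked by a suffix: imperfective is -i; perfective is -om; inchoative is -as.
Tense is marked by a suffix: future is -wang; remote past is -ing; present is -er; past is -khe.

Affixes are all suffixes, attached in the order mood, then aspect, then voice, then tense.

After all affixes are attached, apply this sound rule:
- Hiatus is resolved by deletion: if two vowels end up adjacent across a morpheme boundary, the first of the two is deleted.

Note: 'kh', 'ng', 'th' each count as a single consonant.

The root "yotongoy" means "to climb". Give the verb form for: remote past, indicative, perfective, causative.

Attach mood indicative -wa → yotongoywa.
Attach aspect perfective -om → yotongoywaom.
Attach voice causative -af → yotongoywaomaf.
Attach tense remote past -ing → yotongoywaomafing.
Apply vowel deletion: yotongoywaomafing → yotongoywomafing.

yotongoywomafing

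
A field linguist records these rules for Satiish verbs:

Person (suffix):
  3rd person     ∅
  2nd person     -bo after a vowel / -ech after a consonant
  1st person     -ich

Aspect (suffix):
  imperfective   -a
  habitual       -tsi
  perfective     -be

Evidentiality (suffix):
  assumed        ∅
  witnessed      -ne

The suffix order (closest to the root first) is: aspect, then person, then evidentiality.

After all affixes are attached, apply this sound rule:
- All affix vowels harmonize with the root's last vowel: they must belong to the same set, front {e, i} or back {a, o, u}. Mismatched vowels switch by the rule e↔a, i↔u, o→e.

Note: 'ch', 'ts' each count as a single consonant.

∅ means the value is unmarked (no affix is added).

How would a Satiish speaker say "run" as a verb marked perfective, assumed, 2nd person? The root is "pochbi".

Attach aspect perfective -be → pochbibe.
Attach person 2nd person -bo (after vowel 'e') → pochbibebo.
evidentiality = assumed: zero marking, form stays pochbibebo.
Apply vowel harmony: pochbibebo → pochbibebe.

pochbibebe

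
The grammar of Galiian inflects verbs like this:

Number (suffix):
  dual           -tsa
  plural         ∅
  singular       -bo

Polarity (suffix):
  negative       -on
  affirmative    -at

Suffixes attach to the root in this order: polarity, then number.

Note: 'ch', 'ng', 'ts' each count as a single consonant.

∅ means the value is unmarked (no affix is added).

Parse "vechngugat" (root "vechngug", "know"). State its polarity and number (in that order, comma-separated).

affirmative, plural

Segment: vechngug-at.
polarity: -at → affirmative.
number: ∅ → plural.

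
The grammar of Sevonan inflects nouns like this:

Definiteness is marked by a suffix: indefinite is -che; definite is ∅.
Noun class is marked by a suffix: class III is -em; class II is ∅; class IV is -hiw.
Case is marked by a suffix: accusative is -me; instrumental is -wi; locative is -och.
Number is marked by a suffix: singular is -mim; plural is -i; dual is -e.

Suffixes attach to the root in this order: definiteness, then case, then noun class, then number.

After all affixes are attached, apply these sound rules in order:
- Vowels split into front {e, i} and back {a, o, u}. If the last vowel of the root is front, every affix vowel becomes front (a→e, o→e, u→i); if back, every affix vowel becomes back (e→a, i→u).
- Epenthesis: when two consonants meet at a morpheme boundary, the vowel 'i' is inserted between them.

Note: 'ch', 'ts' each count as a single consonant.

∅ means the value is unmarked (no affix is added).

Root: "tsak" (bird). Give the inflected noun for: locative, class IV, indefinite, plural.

Attach definiteness indefinite -che → tsakche.
Attach case locative -och → tsakcheoch.
Attach noun class class IV -hiw → tsakcheochhiw.
Attach number plural -i → tsakcheochhiwi.
Apply vowel harmony: tsakcheochhiwi → tsakchaochhuwu.
Apply epenthesis: tsakchaochhuwu → tsakichaochihuwu.

tsakichaochihuwu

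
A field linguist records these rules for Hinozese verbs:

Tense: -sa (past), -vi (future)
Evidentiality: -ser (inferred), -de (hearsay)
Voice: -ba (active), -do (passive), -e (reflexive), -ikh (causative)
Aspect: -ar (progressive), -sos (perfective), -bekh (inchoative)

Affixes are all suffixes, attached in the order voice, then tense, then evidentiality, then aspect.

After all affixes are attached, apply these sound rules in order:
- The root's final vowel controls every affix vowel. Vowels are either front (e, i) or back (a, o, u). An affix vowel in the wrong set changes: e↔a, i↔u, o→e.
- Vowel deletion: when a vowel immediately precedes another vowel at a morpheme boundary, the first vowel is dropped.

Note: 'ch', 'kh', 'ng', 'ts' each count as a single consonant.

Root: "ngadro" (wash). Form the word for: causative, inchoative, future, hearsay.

ngadrukhvudabakh

Attach voice causative -ikh → ngadroikh.
Attach tense future -vi → ngadroikhvi.
Attach evidentiality hearsay -de → ngadroikhvide.
Attach aspect inchoative -bekh → ngadroikhvidebekh.
Apply vowel harmony: ngadroikhvidebekh → ngadroukhvudabakh.
Apply vowel deletion: ngadroukhvudabakh → ngadrukhvudabakh.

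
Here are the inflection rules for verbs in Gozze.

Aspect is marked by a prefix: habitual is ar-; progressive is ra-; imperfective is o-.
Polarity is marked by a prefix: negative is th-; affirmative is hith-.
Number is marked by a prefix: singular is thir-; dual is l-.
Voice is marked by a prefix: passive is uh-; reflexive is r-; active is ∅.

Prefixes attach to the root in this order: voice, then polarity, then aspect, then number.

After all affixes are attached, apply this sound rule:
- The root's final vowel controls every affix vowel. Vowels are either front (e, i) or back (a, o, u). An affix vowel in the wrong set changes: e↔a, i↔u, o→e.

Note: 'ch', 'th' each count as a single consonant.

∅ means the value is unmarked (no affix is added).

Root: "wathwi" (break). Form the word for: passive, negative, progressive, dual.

Attach voice passive uh- → uhwathwi.
Attach polarity negative th- → thuhwathwi.
Attach aspect progressive ra- → rathuhwathwi.
Attach number dual l- → lrathuhwathwi.
Apply vowel harmony: lrathuhwathwi → lrethihwathwi.

lrethihwathwi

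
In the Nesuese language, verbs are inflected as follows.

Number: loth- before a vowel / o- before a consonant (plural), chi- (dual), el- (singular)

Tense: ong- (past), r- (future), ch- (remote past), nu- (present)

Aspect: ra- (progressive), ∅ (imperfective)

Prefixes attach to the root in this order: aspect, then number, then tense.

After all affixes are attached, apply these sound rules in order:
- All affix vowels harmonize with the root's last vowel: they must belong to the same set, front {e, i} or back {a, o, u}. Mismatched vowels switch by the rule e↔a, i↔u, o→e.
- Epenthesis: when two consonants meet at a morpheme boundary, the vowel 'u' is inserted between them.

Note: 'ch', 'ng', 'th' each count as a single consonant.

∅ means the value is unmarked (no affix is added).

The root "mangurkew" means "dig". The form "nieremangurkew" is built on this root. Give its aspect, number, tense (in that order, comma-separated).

Segment: nu-o-ra-mangurkew.
aspect: ra- → progressive.
number: loth/o- → plural.
tense: nu- → present.

progressive, plural, present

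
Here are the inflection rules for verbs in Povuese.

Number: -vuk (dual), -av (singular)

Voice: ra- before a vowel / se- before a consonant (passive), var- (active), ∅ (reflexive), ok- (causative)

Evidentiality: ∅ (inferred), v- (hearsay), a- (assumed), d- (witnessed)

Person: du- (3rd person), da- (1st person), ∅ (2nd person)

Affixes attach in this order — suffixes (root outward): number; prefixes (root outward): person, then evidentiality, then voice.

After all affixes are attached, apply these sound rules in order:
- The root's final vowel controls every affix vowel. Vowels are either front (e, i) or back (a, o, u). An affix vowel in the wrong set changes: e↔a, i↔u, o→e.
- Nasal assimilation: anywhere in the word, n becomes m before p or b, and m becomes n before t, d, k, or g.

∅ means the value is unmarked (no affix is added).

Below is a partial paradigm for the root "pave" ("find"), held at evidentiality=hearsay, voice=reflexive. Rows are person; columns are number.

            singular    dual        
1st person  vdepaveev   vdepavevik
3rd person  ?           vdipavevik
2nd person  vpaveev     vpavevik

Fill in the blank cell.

Attach number singular -av → paveav.
Attach person 3rd person du- → dupaveav.
Attach evidentiality hearsay v- → vdupaveav.
voice = reflexive: zero marking, form stays vdupaveav.
Apply vowel harmony: vdupaveav → vdipaveev.
Nasal assimilation: no change.

vdipaveev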